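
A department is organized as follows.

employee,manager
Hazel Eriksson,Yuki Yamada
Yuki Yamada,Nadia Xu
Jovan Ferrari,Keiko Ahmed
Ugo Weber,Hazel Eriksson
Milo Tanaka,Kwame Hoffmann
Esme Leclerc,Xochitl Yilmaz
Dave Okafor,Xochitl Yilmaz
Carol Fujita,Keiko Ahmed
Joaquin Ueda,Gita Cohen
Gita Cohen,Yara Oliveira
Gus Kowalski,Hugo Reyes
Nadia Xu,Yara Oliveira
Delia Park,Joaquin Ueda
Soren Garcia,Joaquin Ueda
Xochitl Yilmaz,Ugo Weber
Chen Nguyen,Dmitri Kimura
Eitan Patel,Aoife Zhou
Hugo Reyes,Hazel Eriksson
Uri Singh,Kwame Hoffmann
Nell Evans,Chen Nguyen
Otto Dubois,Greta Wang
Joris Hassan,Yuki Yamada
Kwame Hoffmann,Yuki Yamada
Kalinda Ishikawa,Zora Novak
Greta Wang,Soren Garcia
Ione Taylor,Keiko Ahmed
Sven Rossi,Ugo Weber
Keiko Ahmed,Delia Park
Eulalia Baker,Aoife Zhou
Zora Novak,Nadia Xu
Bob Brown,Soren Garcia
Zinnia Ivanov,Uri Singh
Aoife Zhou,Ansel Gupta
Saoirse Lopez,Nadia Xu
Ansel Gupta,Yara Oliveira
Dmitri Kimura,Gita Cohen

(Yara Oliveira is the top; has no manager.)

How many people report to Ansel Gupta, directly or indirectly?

Ansel Gupta directly manages Aoife Zhou. Under Aoife Zhou: Eulalia Baker, Eitan Patel (2). That's 3 in total.

3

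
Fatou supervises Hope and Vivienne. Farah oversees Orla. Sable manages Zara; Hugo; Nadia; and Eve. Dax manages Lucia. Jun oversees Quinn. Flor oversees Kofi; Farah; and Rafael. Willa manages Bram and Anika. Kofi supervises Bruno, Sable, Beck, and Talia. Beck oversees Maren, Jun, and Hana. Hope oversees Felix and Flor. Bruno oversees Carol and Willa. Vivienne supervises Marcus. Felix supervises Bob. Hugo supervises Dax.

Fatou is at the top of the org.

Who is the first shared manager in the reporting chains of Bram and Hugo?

Bram's chain of managers is Willa, Bruno, Kofi, Flor, Hope, Fatou. Hugo's chain of managers is Sable, Kofi, Flor, Hope, Fatou. The first manager that appears in both chains is Kofi.

Kofi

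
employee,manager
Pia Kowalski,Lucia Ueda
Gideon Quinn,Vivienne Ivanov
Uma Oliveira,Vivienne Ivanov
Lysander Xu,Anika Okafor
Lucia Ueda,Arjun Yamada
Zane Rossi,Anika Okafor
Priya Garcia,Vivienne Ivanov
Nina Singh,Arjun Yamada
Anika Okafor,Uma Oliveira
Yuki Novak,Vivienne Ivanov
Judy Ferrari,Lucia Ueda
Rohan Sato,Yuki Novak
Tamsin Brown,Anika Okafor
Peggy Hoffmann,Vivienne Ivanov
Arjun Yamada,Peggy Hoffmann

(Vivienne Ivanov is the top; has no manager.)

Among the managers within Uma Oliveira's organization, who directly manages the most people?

Direct-report counts within Uma Oliveira's organization: Uma Oliveira has 1; Anika Okafor has 3. The largest is 3, held by Anika Okafor.

Anika Okafor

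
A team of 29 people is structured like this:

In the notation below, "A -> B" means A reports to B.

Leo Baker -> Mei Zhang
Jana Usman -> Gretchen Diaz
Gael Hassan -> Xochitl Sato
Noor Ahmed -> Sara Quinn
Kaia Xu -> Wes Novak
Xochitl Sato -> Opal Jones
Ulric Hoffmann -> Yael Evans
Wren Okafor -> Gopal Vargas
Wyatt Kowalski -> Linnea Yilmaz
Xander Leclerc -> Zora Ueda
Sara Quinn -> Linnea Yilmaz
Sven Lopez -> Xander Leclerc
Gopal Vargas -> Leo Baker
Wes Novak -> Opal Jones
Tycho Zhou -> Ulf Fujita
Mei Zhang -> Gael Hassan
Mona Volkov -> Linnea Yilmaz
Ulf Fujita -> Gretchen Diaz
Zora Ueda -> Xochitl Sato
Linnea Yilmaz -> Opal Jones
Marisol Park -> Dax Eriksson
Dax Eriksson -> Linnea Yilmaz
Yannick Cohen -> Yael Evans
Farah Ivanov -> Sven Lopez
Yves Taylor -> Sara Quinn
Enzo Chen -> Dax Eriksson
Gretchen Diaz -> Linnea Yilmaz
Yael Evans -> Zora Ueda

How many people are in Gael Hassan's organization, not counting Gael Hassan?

4

Gael Hassan directly manages Mei Zhang. Under Mei Zhang: Leo Baker, Gopal Vargas, Wren Okafor (3). That's 4 in total.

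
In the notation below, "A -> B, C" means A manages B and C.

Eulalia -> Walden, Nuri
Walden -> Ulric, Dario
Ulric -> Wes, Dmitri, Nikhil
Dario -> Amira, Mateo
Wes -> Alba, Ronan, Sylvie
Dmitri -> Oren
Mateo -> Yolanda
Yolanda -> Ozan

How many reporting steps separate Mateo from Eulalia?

Chain from Mateo up to Eulalia: Mateo → Dario → Walden → Eulalia. That is 3 steps up, so Mateo is 3 levels below Eulalia.

3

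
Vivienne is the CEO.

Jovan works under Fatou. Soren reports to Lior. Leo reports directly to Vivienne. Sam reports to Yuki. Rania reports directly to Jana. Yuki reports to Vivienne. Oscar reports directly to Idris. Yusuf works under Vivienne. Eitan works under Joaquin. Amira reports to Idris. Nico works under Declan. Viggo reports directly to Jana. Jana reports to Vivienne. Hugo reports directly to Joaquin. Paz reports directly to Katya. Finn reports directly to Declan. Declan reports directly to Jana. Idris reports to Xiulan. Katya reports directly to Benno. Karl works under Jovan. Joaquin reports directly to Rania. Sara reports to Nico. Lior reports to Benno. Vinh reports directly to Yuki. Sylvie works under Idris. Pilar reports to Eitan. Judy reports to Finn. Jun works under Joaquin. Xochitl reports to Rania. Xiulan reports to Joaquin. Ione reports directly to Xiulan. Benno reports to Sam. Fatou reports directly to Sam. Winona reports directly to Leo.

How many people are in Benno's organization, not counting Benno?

Benno directly manages Katya, Lior. Under Katya: Paz (1). Under Lior: Soren (1). So Benno's organization is 2 direct reports plus everyone under them: 2 + 2 = 4.

4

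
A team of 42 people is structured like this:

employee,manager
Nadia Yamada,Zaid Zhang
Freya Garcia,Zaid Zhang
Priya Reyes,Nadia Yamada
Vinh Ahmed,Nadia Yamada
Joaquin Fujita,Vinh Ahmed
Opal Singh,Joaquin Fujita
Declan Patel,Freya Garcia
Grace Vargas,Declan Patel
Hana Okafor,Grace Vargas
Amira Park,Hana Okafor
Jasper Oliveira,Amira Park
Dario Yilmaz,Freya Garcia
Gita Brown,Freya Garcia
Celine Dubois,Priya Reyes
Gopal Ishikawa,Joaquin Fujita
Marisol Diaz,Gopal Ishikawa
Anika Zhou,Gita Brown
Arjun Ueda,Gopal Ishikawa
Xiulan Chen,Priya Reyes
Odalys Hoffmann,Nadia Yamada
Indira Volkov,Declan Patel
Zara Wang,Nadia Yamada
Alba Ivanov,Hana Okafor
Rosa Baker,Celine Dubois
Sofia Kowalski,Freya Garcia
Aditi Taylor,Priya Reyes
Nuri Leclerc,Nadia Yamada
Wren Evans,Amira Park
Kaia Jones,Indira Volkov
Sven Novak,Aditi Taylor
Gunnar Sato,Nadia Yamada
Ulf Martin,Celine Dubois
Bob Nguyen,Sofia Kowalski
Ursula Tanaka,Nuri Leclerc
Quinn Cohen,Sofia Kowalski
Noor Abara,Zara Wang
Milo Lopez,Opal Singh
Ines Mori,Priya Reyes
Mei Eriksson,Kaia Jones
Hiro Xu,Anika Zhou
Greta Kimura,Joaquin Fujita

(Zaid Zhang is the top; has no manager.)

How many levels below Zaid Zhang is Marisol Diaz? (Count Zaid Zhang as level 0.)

5

Chain from Marisol Diaz up to Zaid Zhang: Marisol Diaz → Gopal Ishikawa → Joaquin Fujita → Vinh Ahmed → Nadia Yamada → Zaid Zhang. That is 5 steps up, so Marisol Diaz is 5 levels below Zaid Zhang.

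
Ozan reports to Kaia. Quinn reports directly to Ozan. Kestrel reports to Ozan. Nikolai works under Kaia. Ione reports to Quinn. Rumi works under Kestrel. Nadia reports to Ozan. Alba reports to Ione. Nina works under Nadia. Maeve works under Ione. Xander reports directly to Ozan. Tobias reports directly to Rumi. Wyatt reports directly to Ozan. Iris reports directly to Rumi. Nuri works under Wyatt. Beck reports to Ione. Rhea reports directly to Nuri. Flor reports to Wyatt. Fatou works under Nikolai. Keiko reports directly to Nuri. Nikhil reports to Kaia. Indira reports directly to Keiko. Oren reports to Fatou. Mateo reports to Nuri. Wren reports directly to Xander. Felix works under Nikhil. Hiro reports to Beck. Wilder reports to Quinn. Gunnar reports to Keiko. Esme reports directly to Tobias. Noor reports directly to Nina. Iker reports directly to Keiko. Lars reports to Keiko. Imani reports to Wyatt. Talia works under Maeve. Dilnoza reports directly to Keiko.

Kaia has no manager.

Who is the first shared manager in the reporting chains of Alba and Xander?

Alba's chain of managers is Ione, Quinn, Ozan, Kaia. Xander's chain of managers is Ozan, Kaia. The first manager that appears in both chains is Ozan.

Ozan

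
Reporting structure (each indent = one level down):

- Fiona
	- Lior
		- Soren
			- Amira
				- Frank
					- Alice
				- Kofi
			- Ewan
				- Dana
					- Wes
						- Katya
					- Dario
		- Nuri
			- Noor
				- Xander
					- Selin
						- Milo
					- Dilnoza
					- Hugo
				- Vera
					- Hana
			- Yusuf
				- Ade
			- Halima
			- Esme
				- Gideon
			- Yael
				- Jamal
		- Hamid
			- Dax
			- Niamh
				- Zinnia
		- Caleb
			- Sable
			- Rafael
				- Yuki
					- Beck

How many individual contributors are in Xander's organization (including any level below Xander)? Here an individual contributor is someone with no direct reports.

The people in Xander's organization with no one reporting to them are Hugo, Dilnoza, Milo. That is 3.

3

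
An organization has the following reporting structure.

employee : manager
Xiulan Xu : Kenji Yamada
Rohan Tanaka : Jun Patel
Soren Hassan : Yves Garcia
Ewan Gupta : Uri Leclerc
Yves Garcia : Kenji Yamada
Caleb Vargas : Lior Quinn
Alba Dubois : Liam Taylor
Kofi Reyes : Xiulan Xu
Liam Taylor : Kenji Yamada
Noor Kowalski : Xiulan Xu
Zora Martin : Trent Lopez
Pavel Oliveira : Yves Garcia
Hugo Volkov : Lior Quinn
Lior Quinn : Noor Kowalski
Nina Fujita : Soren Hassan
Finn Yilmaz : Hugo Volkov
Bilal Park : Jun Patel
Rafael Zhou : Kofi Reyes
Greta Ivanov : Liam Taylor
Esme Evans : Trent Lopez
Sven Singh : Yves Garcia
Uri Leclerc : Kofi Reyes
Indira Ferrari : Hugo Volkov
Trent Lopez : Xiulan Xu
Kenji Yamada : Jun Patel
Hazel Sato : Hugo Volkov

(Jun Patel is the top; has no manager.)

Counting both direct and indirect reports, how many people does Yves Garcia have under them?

Yves Garcia directly manages Soren Hassan, Pavel Oliveira, Sven Singh. Under Soren Hassan: Nina Fujita (1). Pavel Oliveira has no reports. Sven Singh has no reports. So Yves Garcia's organization is 3 direct reports plus everyone under them: 2 + 1 + 1 = 4.

4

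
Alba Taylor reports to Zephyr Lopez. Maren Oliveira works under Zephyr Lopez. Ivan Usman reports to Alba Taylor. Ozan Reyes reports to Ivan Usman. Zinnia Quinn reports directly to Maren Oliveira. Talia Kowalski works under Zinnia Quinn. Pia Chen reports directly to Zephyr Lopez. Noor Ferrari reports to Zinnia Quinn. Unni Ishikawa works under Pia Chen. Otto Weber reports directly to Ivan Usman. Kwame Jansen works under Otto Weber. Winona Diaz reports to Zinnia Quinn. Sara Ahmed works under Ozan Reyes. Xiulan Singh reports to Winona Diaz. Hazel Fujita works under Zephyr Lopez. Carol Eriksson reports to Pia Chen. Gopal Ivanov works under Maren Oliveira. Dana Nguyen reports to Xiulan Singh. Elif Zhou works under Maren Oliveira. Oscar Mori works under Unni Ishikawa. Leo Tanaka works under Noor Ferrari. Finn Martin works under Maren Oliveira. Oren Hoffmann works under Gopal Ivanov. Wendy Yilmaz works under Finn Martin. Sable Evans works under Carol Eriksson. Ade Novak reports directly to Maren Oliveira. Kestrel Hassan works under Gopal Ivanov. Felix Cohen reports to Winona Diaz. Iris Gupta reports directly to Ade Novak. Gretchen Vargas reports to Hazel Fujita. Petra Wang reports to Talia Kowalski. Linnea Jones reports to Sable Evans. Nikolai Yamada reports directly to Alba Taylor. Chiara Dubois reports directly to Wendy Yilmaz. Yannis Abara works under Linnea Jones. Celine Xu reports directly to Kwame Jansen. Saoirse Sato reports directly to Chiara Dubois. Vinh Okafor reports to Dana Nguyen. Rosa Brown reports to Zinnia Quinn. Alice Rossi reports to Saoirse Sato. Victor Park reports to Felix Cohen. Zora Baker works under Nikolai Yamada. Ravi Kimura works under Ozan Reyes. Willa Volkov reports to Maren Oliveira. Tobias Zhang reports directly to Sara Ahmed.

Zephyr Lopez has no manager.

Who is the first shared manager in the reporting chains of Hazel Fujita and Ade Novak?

Hazel Fujita's chain of managers is Zephyr Lopez. Ade Novak's chain of managers is Maren Oliveira, Zephyr Lopez. The first manager that appears in both chains is Zephyr Lopez.

Zephyr Lopez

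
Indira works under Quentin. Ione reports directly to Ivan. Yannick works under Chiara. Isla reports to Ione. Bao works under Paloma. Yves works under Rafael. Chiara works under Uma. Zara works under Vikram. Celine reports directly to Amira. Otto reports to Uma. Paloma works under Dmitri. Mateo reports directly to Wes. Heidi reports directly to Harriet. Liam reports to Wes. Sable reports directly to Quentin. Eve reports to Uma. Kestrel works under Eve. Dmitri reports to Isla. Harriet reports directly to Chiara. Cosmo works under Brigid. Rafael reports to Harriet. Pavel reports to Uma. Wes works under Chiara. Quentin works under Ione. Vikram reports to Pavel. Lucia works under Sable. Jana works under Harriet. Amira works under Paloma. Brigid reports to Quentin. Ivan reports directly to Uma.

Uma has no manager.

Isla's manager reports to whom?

Isla reports to Ione, and Ione reports to Ivan. So Isla's skip-level manager is Ivan.

Ivan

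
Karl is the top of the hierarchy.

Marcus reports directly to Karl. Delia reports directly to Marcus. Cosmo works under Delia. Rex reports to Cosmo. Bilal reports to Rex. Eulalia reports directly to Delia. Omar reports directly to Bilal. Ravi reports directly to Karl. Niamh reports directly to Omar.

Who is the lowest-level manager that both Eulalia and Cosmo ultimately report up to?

Delia

Eulalia's chain of managers is Delia, Marcus, Karl. Cosmo's chain of managers is Delia, Marcus, Karl. The first manager that appears in both chains is Delia.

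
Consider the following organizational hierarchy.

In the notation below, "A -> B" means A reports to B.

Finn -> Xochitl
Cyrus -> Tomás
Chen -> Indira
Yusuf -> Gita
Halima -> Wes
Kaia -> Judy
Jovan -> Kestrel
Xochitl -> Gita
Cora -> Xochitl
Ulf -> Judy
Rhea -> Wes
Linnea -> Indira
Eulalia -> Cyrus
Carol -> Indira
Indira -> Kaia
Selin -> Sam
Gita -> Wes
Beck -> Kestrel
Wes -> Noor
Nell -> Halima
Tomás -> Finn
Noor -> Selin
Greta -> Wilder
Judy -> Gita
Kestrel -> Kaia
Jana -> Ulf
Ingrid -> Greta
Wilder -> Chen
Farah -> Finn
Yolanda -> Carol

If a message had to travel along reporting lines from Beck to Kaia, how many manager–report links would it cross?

Beck is in Kaia's organization: the chain from Beck up to Kaia is Beck → Kestrel → Kaia, which is 2 links.

2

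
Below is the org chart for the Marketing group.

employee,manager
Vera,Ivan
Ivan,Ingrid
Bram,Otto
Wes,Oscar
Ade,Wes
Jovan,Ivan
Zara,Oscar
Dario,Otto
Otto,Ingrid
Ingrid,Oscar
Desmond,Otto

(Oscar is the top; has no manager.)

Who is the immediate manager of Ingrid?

Ingrid reports directly to Oscar.

Oscar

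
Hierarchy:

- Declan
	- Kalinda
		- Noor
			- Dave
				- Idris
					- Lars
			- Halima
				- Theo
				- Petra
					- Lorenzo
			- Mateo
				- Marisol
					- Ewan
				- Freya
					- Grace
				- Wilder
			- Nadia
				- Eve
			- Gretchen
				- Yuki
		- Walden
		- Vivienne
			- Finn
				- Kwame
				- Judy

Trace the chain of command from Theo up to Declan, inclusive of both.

Theo reports to Halima. Halima reports to Noor. Noor reports to Kalinda. Kalinda reports to Declan. Declan is at the top.

Theo -> Halima -> Noor -> Kalinda -> Declan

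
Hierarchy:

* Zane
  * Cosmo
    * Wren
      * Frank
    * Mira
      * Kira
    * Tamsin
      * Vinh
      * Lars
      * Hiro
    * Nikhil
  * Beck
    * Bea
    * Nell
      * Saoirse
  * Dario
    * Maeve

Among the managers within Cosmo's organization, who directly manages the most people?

Direct-report counts within Cosmo's organization: Cosmo has 4; Tamsin has 3; Mira has 1; Wren has 1. The largest is 4, held by Cosmo.

Cosmo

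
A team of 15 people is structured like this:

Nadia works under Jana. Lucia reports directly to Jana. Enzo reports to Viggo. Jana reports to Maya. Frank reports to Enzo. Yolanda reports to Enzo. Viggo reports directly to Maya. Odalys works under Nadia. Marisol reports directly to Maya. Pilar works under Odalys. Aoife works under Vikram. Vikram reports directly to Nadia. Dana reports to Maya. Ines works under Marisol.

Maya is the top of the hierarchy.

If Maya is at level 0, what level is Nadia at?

Chain from Nadia up to Maya: Nadia → Jana → Maya. That is 2 steps up, so Nadia is 2 levels below Maya.

2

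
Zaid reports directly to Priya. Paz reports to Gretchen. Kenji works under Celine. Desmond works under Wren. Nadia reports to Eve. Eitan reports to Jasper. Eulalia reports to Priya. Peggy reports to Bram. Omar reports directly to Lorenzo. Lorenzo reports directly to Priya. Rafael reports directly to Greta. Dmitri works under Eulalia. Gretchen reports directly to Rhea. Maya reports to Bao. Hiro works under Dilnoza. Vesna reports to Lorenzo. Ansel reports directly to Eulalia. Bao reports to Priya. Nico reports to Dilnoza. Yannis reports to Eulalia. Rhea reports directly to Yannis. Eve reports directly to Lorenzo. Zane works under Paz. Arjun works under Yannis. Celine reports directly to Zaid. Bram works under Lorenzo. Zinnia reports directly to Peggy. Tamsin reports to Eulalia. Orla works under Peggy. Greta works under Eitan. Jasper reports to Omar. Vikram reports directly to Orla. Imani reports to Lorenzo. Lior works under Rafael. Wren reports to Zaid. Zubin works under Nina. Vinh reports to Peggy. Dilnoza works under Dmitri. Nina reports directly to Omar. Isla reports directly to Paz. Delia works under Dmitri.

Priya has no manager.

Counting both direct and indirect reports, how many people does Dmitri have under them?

Dmitri directly manages Dilnoza, Delia. Under Dilnoza: Hiro, Nico (2). Delia has no reports. So Dmitri's organization is 2 direct reports plus everyone under them: 3 + 1 = 4.

4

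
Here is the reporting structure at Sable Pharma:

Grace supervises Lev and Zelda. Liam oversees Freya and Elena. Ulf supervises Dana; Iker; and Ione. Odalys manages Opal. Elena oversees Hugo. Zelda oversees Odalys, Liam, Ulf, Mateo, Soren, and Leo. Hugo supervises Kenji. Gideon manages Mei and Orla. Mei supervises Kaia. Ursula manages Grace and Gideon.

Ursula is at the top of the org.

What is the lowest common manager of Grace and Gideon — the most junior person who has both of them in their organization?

Ursula

Grace's chain of managers is Ursula. Gideon's chain of managers is Ursula. The first manager that appears in both chains is Ursula.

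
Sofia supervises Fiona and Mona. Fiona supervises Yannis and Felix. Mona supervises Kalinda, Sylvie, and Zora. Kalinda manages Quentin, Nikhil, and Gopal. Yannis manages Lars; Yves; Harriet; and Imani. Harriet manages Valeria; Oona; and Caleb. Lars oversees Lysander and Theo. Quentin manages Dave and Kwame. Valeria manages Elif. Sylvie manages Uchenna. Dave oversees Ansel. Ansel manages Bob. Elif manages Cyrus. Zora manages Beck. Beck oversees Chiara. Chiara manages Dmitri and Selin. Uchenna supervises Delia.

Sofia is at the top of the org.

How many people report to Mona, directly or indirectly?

Mona directly manages Kalinda, Sylvie, Zora. Under Kalinda: Gopal, Nikhil, Quentin, Kwame, Dave, Ansel, Bob (7). Under Sylvie: Uchenna, Delia (2). Under Zora: Beck, Chiara, Selin, Dmitri (4). So Mona's organization is 3 direct reports plus everyone under them: 8 + 3 + 5 = 16.

16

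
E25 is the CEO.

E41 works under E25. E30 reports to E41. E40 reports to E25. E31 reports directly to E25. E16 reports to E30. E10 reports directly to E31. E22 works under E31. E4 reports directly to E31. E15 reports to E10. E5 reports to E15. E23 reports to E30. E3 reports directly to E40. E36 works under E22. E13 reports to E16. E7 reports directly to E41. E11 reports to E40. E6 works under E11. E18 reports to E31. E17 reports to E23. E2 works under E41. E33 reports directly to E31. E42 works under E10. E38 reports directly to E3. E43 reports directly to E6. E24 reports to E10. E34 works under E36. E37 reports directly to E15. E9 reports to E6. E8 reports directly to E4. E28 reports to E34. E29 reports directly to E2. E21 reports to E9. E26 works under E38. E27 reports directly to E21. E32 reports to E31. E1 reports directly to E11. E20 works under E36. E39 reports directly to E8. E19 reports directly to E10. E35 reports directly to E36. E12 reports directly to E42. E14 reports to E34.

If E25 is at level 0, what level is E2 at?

Chain from E2 up to E25: E2 → E41 → E25. That is 2 steps up, so E2 is 2 levels below E25.

2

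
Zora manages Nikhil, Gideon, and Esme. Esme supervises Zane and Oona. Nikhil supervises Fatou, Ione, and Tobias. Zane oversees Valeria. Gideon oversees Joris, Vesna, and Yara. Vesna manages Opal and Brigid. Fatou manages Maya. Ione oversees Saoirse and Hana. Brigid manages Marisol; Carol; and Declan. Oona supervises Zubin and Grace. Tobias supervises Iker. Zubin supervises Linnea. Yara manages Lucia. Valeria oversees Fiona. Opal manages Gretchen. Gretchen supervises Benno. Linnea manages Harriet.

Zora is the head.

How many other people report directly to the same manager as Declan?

2

Declan reports to Brigid. Brigid's other direct reports are Carol, Marisol — 2 peers.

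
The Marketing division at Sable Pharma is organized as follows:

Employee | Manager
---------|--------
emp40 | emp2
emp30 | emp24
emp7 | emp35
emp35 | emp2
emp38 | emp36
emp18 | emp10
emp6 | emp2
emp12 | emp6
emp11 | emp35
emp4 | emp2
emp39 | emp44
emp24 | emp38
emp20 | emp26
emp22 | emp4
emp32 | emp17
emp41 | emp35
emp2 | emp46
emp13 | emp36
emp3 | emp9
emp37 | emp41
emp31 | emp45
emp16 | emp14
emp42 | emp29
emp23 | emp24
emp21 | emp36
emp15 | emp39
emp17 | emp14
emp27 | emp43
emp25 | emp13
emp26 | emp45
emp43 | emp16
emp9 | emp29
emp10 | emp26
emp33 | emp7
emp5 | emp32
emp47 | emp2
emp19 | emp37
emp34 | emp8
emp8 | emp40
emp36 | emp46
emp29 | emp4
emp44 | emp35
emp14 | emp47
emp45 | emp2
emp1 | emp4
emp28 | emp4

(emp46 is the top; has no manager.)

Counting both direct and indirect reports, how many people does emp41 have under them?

2

emp41 directly manages emp37. Under emp37: emp19 (1). That's 2 in total.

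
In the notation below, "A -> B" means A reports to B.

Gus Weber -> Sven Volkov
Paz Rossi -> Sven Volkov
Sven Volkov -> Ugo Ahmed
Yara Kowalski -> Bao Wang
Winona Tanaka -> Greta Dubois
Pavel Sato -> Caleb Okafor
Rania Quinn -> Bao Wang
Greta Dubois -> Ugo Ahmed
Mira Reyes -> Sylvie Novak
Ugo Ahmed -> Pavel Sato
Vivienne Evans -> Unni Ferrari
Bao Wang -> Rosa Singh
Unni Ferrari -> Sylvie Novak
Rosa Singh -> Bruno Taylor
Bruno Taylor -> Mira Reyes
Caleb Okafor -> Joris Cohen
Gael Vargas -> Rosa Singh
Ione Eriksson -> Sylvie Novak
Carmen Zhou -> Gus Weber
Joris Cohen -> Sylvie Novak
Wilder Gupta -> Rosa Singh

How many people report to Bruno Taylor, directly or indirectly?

6

Bruno Taylor directly manages Rosa Singh. Under Rosa Singh: Bao Wang, Yara Kowalski, Rania Quinn, Gael Vargas, Wilder Gupta (5). That's 6 in total.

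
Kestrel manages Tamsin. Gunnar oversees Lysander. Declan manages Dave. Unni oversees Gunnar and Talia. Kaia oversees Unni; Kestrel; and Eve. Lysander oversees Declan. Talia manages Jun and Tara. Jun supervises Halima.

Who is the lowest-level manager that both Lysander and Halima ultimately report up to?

Unni

Lysander's chain of managers is Gunnar, Unni, Kaia. Halima's chain of managers is Jun, Talia, Unni, Kaia. The first manager that appears in both chains is Unni.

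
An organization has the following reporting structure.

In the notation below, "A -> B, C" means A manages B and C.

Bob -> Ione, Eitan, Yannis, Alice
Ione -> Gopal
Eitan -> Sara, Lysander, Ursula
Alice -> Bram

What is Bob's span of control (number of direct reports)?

4

Bob directly manages Ione, Eitan, Yannis, Alice. That is 4 direct reports.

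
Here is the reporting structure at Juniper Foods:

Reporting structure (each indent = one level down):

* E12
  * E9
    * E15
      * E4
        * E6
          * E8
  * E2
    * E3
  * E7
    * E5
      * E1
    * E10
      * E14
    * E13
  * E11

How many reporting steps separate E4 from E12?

Chain from E4 up to E12: E4 → E15 → E9 → E12. That is 3 steps up, so E4 is 3 levels below E12.

3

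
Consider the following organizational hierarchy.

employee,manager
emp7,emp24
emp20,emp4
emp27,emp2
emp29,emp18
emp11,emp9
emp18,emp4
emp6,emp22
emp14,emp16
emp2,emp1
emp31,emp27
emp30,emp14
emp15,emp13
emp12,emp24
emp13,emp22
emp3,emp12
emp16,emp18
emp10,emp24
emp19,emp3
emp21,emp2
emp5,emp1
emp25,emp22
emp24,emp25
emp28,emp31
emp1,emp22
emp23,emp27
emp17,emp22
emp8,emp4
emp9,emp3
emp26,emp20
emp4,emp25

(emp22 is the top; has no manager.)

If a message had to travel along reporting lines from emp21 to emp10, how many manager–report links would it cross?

emp21 is 3 levels below emp22, and emp10 is 3 levels below emp22 (their lowest common manager). The shortest path runs up from emp21 to emp22 and back down to emp10: 3 + 3 = 6 links.

6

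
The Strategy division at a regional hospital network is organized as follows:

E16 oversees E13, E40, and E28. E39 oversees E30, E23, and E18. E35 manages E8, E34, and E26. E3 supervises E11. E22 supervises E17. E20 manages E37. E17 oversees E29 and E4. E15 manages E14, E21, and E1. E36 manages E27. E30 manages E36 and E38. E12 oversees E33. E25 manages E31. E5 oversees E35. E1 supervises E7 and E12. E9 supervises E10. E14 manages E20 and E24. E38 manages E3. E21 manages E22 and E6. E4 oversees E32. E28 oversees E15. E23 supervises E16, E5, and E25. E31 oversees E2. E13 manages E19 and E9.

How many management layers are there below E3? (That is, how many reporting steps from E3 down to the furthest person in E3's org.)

1

The longest chain under E3 runs E3 → E11, which is 1 level below E3.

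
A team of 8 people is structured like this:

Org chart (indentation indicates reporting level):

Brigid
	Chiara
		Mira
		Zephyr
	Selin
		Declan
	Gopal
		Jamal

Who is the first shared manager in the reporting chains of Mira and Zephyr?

Mira's chain of managers is Chiara, Brigid. Zephyr's chain of managers is Chiara, Brigid. The first manager that appears in both chains is Chiara.

Chiara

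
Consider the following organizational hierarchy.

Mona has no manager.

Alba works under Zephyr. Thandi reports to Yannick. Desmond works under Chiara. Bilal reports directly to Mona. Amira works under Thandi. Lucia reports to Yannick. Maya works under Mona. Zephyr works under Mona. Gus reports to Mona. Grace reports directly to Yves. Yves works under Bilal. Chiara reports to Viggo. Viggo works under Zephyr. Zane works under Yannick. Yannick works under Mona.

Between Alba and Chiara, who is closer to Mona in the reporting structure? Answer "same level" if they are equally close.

Alba

Alba is 2 levels below Mona; Chiara is 3. Alba is higher.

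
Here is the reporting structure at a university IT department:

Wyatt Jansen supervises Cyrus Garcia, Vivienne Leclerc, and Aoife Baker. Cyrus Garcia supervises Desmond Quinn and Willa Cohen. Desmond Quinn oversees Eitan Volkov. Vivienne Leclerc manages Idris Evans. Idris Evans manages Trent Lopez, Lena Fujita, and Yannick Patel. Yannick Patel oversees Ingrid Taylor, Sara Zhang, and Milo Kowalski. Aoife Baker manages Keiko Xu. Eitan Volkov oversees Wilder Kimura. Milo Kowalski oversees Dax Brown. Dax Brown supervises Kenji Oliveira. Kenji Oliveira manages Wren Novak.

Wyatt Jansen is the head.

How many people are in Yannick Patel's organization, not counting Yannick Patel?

6

Yannick Patel directly manages Ingrid Taylor, Sara Zhang, Milo Kowalski. Ingrid Taylor has no reports. Sara Zhang has no reports. Under Milo Kowalski: Dax Brown, Kenji Oliveira, Wren Novak (3). So Yannick Patel's organization is 3 direct reports plus everyone under them: 1 + 1 + 4 = 6.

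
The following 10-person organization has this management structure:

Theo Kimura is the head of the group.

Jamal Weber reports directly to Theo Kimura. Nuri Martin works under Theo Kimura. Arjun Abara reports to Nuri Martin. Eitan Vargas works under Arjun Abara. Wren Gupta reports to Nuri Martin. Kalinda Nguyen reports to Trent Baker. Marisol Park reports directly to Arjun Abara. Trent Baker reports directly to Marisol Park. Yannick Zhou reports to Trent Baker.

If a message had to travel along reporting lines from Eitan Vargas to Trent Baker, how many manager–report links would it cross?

Eitan Vargas is 1 level below Arjun Abara, and Trent Baker is 2 levels below Arjun Abara (their lowest common manager). The shortest path runs up from Eitan Vargas to Arjun Abara and back down to Trent Baker: 1 + 2 = 3 links.

3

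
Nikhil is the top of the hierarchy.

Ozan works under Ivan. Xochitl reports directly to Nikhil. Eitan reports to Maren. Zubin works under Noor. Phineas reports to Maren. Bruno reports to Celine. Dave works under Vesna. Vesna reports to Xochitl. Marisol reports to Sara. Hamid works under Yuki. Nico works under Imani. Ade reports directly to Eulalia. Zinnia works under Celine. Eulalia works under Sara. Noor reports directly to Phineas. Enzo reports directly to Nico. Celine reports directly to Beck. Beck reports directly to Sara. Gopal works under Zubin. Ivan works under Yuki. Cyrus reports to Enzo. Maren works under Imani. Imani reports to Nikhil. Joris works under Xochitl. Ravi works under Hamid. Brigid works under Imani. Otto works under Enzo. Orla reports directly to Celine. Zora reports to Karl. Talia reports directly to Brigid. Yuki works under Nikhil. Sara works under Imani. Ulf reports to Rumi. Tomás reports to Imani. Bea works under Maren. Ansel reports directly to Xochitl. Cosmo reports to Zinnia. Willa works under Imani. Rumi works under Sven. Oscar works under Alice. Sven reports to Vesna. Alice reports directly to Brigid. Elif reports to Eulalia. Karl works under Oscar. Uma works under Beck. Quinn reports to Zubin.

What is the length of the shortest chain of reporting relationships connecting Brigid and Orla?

Brigid is 1 level below Imani, and Orla is 4 levels below Imani (their lowest common manager). The shortest path runs up from Brigid to Imani and back down to Orla: 1 + 4 = 5 links.

5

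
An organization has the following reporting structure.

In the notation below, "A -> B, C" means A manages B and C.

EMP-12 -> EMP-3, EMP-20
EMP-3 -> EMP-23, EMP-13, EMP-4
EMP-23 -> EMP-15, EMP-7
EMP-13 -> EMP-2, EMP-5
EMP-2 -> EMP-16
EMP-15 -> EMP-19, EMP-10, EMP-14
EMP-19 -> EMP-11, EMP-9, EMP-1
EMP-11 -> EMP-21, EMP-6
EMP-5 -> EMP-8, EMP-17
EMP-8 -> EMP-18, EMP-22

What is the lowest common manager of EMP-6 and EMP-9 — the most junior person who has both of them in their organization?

EMP-6's chain of managers is EMP-11, EMP-19, EMP-15, EMP-23, EMP-3, EMP-12. EMP-9's chain of managers is EMP-19, EMP-15, EMP-23, EMP-3, EMP-12. The first manager that appears in both chains is EMP-19.

EMP-19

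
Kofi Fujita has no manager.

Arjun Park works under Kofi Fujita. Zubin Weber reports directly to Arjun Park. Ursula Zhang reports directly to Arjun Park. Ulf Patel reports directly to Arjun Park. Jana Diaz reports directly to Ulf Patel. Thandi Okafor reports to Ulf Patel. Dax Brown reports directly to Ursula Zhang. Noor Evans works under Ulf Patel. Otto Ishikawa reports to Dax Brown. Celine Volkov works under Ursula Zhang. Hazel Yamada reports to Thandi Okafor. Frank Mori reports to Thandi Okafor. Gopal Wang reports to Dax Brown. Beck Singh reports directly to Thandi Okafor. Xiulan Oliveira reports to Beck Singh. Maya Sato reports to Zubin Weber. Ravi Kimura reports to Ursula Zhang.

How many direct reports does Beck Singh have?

1

Beck Singh directly manages Xiulan Oliveira. That is 1 direct report.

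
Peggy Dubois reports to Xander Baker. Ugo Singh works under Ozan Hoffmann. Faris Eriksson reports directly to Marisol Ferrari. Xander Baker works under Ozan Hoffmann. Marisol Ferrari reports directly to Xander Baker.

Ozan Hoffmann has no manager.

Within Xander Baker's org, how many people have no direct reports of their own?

2

The people in Xander Baker's organization with no one reporting to them are Faris Eriksson, Peggy Dubois. That is 2.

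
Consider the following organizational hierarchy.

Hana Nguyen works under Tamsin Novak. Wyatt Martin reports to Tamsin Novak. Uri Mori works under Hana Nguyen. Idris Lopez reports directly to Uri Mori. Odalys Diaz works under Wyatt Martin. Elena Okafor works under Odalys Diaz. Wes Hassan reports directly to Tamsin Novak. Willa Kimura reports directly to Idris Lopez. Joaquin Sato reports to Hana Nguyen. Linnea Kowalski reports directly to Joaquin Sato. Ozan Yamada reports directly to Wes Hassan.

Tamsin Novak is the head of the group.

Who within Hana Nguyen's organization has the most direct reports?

Direct-report counts within Hana Nguyen's organization: Hana Nguyen has 2; Joaquin Sato has 1; Uri Mori has 1; Idris Lopez has 1. The largest is 2, held by Hana Nguyen.

Hana Nguyen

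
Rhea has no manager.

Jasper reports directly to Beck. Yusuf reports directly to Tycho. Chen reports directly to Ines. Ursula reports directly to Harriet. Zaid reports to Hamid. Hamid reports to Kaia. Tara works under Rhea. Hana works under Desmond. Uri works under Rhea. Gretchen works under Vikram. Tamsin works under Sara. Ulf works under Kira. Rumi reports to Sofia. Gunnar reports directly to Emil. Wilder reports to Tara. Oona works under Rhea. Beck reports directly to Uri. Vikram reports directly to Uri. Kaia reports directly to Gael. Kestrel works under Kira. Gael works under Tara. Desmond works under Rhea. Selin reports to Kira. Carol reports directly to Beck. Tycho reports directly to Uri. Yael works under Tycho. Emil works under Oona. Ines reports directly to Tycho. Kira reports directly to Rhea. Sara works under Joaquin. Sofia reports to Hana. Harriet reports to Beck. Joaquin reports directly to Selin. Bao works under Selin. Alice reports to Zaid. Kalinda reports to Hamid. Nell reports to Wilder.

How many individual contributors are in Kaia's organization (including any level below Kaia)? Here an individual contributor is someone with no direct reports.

The people in Kaia's organization with no one reporting to them are Kalinda, Alice. That is 2.

2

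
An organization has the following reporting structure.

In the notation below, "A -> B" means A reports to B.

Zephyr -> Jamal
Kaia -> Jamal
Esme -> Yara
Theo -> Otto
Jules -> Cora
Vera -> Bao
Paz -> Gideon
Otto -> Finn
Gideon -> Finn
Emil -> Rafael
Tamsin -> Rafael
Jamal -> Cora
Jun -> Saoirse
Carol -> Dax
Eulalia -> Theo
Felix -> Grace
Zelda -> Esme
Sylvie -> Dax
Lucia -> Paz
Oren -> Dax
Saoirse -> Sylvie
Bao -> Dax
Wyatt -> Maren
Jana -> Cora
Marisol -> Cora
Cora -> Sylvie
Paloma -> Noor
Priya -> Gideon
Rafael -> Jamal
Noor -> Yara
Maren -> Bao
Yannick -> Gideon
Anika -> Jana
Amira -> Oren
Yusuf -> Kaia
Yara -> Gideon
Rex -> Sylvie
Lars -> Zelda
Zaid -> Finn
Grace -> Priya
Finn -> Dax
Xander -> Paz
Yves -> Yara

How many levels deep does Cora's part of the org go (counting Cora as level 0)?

The longest chain under Cora runs Cora → Jamal → Rafael → Tamsin, which is 3 levels below Cora.

3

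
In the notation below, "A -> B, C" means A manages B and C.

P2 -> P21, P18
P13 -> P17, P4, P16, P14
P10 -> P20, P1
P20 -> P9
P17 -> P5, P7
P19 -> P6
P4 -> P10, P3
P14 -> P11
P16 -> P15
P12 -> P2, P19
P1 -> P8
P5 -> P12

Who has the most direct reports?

P13

Direct-report counts: P13 has 4; P14 has 1; P16 has 1; P4 has 2; P10 has 2; P1 has 1; P20 has 1; P17 has 2; P5 has 1; P12 has 2; P19 has 1; P2 has 2. The largest is 4, held by P13.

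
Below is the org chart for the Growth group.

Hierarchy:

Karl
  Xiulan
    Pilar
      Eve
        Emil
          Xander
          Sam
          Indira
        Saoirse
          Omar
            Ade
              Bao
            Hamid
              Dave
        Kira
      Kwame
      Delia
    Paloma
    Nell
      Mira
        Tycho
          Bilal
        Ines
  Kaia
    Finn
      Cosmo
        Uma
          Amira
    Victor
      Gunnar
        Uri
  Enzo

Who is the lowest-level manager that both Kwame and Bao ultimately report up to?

Pilar

Kwame's chain of managers is Pilar, Xiulan, Karl. Bao's chain of managers is Ade, Omar, Saoirse, Eve, Pilar, Xiulan, Karl. The first manager that appears in both chains is Pilar.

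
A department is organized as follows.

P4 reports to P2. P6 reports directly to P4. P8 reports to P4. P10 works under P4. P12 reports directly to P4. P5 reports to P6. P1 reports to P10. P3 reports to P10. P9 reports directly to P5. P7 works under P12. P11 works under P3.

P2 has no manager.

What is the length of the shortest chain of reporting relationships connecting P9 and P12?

P9 is 3 levels below P4, and P12 is 1 level below P4 (their lowest common manager). The shortest path runs up from P9 to P4 and back down to P12: 3 + 1 = 4 links.

4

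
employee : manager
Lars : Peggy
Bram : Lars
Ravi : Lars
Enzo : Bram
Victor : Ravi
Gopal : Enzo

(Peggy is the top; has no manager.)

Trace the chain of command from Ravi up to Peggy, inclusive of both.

Ravi reports to Lars. Lars reports to Peggy. Peggy is at the top.

Ravi -> Lars -> Peggy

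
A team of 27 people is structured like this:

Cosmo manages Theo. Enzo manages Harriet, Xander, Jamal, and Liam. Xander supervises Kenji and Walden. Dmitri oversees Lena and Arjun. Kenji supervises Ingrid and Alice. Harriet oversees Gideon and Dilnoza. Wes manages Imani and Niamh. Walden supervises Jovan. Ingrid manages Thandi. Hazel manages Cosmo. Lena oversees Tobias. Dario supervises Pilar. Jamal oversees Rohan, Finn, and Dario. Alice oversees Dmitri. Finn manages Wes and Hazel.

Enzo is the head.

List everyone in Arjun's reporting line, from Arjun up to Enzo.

Arjun reports to Dmitri. Dmitri reports to Alice. Alice reports to Kenji. Kenji reports to Xander. Xander reports to Enzo. Enzo is at the top.

Arjun -> Dmitri -> Alice -> Kenji -> Xander -> Enzo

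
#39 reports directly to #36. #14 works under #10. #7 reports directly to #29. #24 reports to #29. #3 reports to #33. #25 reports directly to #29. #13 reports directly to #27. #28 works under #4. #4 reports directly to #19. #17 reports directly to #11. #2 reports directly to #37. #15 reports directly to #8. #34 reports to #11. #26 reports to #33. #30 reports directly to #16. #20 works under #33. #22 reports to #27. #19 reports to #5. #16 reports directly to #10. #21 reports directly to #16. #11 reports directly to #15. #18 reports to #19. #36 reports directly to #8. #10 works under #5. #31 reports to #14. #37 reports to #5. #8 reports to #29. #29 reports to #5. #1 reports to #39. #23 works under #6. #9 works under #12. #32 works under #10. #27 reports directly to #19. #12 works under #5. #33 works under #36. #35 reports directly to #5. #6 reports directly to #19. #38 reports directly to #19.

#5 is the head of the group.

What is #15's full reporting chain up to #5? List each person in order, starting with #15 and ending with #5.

#15 -> #8 -> #29 -> #5

#15 reports to #8. #8 reports to #29. #29 reports to #5. #5 is at the top.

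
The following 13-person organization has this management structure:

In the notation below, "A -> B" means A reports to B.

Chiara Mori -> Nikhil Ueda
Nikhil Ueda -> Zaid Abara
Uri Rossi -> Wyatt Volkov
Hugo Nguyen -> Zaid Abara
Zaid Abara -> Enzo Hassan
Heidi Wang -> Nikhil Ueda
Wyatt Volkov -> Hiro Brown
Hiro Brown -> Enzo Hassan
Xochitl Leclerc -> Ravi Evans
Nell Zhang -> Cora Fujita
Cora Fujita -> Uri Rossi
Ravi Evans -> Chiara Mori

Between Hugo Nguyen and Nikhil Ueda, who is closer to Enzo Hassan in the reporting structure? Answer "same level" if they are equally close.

Both Hugo Nguyen and Nikhil Ueda are 2 levels below Enzo Hassan.

same level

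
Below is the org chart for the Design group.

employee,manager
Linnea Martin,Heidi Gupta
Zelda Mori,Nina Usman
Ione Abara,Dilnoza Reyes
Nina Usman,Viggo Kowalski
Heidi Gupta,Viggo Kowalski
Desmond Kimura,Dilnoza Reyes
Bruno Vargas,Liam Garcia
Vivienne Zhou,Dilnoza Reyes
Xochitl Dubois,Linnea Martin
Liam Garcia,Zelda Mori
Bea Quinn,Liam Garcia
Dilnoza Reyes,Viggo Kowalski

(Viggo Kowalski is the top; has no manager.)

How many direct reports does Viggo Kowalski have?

3

Viggo Kowalski directly manages Heidi Gupta, Nina Usman, Dilnoza Reyes. That is 3 direct reports.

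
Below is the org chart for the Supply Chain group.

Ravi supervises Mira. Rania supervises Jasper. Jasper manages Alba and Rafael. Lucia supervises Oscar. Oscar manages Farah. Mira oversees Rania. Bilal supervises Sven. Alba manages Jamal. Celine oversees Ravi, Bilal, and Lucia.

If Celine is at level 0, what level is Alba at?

Chain from Alba up to Celine: Alba → Jasper → Rania → Mira → Ravi → Celine. That is 5 steps up, so Alba is 5 levels below Celine.

5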